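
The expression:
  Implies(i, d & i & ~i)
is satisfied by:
  {i: False}


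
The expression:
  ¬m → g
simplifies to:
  g ∨ m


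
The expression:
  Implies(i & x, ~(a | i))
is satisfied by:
  {x: False, i: False}
  {i: True, x: False}
  {x: True, i: False}


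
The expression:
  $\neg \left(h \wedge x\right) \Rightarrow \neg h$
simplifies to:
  $x \vee \neg h$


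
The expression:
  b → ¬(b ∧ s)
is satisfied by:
  {s: False, b: False}
  {b: True, s: False}
  {s: True, b: False}


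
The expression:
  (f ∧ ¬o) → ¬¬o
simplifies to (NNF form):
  o ∨ ¬f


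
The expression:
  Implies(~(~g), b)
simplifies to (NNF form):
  b | ~g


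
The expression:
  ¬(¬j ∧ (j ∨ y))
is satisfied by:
  {j: True, y: False}
  {y: False, j: False}
  {y: True, j: True}


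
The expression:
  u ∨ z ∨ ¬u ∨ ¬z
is always true.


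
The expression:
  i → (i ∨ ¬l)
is always true.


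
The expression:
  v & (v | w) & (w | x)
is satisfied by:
  {x: True, w: True, v: True}
  {x: True, v: True, w: False}
  {w: True, v: True, x: False}


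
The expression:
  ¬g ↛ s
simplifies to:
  s ∨ ¬g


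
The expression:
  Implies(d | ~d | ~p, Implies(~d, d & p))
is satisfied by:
  {d: True}


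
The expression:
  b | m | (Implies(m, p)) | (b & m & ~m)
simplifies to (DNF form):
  True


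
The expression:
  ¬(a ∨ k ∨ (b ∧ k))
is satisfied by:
  {k: False, a: False}


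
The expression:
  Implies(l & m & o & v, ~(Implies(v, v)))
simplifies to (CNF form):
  ~l | ~m | ~o | ~v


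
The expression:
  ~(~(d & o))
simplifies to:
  d & o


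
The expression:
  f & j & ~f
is never true.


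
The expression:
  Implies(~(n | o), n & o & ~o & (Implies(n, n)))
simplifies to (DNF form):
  n | o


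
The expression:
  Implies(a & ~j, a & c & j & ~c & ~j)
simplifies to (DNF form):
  j | ~a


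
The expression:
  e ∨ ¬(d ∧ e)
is always true.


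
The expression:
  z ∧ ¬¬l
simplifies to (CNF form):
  l ∧ z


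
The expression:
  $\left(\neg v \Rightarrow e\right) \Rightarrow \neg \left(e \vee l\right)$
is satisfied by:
  {e: False, l: False, v: False}
  {v: True, e: False, l: False}
  {l: True, e: False, v: False}


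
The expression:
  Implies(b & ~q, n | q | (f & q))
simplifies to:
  n | q | ~b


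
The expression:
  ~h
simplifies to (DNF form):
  ~h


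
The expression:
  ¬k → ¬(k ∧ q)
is always true.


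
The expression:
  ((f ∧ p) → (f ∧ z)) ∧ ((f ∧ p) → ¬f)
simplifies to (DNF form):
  ¬f ∨ ¬p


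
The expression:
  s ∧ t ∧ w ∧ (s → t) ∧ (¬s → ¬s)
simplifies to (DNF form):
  s ∧ t ∧ w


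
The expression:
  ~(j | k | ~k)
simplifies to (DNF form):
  False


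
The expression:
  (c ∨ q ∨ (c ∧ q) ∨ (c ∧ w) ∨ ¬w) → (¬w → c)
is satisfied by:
  {c: True, w: True}
  {c: True, w: False}
  {w: True, c: False}


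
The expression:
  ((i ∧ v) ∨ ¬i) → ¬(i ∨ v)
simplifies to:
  ¬v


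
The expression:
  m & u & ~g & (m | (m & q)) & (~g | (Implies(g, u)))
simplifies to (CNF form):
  m & u & ~g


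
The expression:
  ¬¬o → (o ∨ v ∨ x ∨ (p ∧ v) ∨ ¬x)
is always true.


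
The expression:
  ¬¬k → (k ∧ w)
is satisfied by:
  {w: True, k: False}
  {k: False, w: False}
  {k: True, w: True}


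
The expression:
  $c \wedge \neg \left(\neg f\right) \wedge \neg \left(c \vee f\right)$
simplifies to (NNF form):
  $\text{False}$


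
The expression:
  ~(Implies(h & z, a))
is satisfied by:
  {z: True, h: True, a: False}


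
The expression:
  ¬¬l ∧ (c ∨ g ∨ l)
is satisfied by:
  {l: True}


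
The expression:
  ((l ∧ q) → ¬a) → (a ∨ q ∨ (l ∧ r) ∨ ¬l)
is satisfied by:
  {r: True, a: True, q: True, l: False}
  {r: True, a: True, l: False, q: False}
  {r: True, q: True, l: False, a: False}
  {r: True, l: False, q: False, a: False}
  {a: True, q: True, l: False, r: False}
  {a: True, l: False, q: False, r: False}
  {q: True, a: False, l: False, r: False}
  {a: False, l: False, q: False, r: False}
  {a: True, r: True, l: True, q: True}
  {a: True, r: True, l: True, q: False}
  {r: True, l: True, q: True, a: False}
  {r: True, l: True, a: False, q: False}
  {q: True, l: True, a: True, r: False}
  {l: True, a: True, r: False, q: False}
  {l: True, q: True, r: False, a: False}


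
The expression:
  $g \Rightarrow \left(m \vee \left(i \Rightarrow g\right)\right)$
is always true.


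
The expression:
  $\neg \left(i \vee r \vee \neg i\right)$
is never true.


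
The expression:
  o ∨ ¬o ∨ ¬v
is always true.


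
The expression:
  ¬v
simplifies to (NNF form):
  ¬v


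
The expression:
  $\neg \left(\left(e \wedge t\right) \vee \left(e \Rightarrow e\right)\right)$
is never true.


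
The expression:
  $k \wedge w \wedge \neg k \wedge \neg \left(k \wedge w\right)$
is never true.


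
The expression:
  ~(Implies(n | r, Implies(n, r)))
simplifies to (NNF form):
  n & ~r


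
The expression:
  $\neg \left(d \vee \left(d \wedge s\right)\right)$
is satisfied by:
  {d: False}


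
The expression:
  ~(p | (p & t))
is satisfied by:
  {p: False}


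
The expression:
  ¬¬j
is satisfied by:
  {j: True}


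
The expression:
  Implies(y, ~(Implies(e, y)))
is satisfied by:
  {y: False}


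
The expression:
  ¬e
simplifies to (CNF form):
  ¬e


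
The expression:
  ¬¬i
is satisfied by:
  {i: True}


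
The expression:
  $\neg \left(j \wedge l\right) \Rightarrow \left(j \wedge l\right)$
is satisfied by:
  {j: True, l: True}


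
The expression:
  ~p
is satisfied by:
  {p: False}


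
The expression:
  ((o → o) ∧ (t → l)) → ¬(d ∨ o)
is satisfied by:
  {t: True, d: False, l: False, o: False}
  {o: False, d: False, t: False, l: False}
  {o: True, t: True, d: False, l: False}
  {l: True, t: True, o: False, d: False}
  {l: True, o: False, d: False, t: False}
  {t: True, d: True, l: False, o: False}
  {o: True, t: True, d: True, l: False}


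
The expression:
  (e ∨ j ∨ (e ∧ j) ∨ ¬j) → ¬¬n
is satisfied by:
  {n: True}


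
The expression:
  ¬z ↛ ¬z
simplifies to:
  False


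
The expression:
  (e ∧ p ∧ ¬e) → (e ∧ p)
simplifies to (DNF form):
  True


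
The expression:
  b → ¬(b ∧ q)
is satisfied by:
  {q: False, b: False}
  {b: True, q: False}
  {q: True, b: False}


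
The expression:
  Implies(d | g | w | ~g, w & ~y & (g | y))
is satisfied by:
  {w: True, g: True, y: False}


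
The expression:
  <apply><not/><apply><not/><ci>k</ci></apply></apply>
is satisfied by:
  {k: True}


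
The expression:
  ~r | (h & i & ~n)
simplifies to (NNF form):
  ~r | (h & i & ~n)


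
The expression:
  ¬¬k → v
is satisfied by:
  {v: True, k: False}
  {k: False, v: False}
  {k: True, v: True}


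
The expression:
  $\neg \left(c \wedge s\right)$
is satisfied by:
  {s: False, c: False}
  {c: True, s: False}
  {s: True, c: False}


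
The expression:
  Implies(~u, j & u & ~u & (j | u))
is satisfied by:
  {u: True}


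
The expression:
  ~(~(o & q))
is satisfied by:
  {o: True, q: True}


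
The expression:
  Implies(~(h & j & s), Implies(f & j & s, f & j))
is always true.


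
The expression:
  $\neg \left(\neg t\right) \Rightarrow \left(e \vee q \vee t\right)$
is always true.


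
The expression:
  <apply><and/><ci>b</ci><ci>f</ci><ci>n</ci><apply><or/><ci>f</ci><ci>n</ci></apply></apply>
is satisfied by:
  {b: True, f: True, n: True}


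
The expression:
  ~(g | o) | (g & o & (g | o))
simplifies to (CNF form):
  (g | ~g) & (g | ~o) & (o | ~g) & (o | ~o)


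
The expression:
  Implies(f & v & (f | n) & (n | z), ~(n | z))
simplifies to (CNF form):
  (~f | ~n | ~v) & (~f | ~v | ~z)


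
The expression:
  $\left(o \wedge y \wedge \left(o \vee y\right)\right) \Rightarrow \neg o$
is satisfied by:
  {o: False, y: False}
  {y: True, o: False}
  {o: True, y: False}


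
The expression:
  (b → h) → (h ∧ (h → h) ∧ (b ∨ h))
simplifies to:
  b ∨ h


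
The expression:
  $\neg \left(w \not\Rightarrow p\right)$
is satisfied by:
  {p: True, w: False}
  {w: False, p: False}
  {w: True, p: True}


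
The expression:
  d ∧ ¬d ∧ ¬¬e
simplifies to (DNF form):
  False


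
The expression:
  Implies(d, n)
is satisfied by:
  {n: True, d: False}
  {d: False, n: False}
  {d: True, n: True}


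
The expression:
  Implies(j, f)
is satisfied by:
  {f: True, j: False}
  {j: False, f: False}
  {j: True, f: True}


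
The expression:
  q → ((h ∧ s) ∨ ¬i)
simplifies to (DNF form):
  (h ∧ s) ∨ ¬i ∨ ¬q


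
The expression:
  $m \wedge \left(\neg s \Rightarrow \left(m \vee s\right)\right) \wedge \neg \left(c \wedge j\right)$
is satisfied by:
  {m: True, c: False, j: False}
  {m: True, j: True, c: False}
  {m: True, c: True, j: False}


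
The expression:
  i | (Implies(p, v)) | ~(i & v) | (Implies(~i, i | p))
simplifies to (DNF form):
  True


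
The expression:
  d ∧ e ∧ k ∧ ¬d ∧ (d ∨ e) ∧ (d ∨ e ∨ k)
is never true.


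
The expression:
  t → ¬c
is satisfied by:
  {c: False, t: False}
  {t: True, c: False}
  {c: True, t: False}


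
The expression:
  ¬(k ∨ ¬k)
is never true.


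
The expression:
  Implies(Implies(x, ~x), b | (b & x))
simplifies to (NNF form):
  b | x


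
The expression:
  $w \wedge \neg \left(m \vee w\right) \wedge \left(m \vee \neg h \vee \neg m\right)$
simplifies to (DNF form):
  $\text{False}$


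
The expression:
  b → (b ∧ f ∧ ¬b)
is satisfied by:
  {b: False}


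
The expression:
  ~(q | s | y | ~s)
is never true.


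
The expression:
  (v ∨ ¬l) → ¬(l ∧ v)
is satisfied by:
  {l: False, v: False}
  {v: True, l: False}
  {l: True, v: False}


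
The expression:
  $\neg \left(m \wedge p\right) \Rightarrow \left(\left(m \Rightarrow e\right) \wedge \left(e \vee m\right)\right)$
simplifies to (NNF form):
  $e \vee \left(m \wedge p\right)$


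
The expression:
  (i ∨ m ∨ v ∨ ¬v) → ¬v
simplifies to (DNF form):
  ¬v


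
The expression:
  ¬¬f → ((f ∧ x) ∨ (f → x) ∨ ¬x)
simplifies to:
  True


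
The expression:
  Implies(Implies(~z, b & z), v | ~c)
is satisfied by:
  {v: True, c: False, z: False}
  {c: False, z: False, v: False}
  {z: True, v: True, c: False}
  {z: True, c: False, v: False}
  {v: True, c: True, z: False}
  {c: True, v: False, z: False}
  {z: True, c: True, v: True}


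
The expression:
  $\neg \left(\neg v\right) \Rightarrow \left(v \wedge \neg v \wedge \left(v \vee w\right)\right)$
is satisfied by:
  {v: False}


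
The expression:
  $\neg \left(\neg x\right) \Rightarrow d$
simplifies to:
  $d \vee \neg x$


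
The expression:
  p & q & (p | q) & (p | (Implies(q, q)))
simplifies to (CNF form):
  p & q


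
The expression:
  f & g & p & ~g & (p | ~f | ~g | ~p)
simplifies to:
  False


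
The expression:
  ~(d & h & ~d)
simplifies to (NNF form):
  True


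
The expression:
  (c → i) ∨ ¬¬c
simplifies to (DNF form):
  True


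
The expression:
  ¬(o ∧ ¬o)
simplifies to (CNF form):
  True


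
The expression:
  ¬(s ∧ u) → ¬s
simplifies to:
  u ∨ ¬s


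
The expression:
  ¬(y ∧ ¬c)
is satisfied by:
  {c: True, y: False}
  {y: False, c: False}
  {y: True, c: True}


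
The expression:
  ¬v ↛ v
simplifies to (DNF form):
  ¬v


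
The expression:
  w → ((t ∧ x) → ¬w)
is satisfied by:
  {w: False, t: False, x: False}
  {x: True, w: False, t: False}
  {t: True, w: False, x: False}
  {x: True, t: True, w: False}
  {w: True, x: False, t: False}
  {x: True, w: True, t: False}
  {t: True, w: True, x: False}


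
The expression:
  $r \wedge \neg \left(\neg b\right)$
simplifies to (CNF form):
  $b \wedge r$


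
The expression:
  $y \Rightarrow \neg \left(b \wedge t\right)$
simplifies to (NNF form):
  $\neg b \vee \neg t \vee \neg y$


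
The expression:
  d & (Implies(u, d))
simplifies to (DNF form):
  d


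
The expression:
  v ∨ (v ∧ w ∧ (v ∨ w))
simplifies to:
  v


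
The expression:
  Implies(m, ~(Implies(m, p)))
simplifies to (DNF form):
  ~m | ~p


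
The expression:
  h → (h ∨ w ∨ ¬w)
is always true.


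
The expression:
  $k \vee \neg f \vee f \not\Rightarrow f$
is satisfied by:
  {k: True, f: False}
  {f: False, k: False}
  {f: True, k: True}


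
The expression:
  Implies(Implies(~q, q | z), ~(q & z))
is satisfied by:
  {q: False, z: False}
  {z: True, q: False}
  {q: True, z: False}


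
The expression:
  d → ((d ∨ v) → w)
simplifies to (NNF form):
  w ∨ ¬d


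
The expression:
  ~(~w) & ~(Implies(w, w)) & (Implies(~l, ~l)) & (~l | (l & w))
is never true.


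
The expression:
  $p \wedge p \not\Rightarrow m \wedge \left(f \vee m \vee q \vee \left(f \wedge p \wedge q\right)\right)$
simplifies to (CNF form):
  $p \wedge \neg m \wedge \left(f \vee q\right)$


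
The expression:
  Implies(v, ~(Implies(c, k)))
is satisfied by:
  {c: True, k: False, v: False}
  {k: False, v: False, c: False}
  {c: True, k: True, v: False}
  {k: True, c: False, v: False}
  {v: True, c: True, k: False}


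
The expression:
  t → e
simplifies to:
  e ∨ ¬t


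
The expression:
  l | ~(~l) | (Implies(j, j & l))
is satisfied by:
  {l: True, j: False}
  {j: False, l: False}
  {j: True, l: True}


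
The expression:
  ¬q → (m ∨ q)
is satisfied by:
  {q: True, m: True}
  {q: True, m: False}
  {m: True, q: False}


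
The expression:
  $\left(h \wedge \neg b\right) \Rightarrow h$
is always true.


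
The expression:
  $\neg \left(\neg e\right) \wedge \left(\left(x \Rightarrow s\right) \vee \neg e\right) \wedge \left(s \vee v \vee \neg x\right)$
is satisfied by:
  {s: True, e: True, x: False}
  {e: True, x: False, s: False}
  {x: True, s: True, e: True}


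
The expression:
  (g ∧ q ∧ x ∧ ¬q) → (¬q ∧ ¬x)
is always true.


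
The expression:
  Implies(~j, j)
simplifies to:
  j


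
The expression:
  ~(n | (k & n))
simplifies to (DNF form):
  ~n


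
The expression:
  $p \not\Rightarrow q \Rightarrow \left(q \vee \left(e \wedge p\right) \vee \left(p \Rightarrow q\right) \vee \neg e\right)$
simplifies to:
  $\text{True}$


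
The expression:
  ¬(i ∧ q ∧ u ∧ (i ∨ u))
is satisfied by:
  {u: False, q: False, i: False}
  {i: True, u: False, q: False}
  {q: True, u: False, i: False}
  {i: True, q: True, u: False}
  {u: True, i: False, q: False}
  {i: True, u: True, q: False}
  {q: True, u: True, i: False}


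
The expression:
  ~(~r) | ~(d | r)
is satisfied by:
  {r: True, d: False}
  {d: False, r: False}
  {d: True, r: True}


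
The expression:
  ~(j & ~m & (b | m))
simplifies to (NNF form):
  m | ~b | ~j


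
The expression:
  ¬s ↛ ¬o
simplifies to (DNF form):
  o ∧ ¬s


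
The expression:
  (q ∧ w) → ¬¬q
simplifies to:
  True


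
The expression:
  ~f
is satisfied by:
  {f: False}


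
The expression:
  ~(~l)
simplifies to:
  l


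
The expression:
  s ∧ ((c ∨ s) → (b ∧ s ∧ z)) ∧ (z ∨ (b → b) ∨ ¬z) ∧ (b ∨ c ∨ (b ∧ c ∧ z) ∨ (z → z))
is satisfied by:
  {z: True, b: True, s: True}


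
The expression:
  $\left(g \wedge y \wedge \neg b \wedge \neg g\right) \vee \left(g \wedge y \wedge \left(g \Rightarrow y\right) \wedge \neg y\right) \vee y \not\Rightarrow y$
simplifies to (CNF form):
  $\text{False}$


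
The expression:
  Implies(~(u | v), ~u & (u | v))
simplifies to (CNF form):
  u | v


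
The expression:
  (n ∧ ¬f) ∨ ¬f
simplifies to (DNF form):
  ¬f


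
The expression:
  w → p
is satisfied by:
  {p: True, w: False}
  {w: False, p: False}
  {w: True, p: True}


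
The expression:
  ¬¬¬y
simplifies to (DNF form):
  ¬y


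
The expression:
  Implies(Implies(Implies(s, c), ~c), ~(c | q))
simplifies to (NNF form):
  c | ~q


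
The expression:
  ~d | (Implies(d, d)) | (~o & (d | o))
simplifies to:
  True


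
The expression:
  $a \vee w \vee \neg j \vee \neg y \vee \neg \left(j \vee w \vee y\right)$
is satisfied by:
  {a: True, w: True, y: False, j: False}
  {a: True, w: False, y: False, j: False}
  {w: True, a: False, y: False, j: False}
  {a: False, w: False, y: False, j: False}
  {j: True, a: True, w: True, y: False}
  {j: True, a: True, w: False, y: False}
  {j: True, w: True, a: False, y: False}
  {j: True, w: False, a: False, y: False}
  {a: True, y: True, w: True, j: False}
  {a: True, y: True, w: False, j: False}
  {y: True, w: True, a: False, j: False}
  {y: True, a: False, w: False, j: False}
  {j: True, y: True, a: True, w: True}
  {j: True, y: True, a: True, w: False}
  {j: True, y: True, w: True, a: False}


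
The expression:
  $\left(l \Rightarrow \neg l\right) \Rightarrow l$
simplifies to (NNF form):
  $l$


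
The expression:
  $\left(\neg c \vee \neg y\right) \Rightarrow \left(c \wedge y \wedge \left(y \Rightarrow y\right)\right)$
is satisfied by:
  {c: True, y: True}


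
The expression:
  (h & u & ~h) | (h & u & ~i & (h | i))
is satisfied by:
  {h: True, u: True, i: False}


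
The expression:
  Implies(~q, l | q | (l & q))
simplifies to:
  l | q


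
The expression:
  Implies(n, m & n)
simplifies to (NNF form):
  m | ~n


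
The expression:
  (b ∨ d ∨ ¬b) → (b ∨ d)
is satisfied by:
  {b: True, d: True}
  {b: True, d: False}
  {d: True, b: False}


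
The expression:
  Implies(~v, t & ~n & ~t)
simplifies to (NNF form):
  v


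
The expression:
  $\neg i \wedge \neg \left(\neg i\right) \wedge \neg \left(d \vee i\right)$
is never true.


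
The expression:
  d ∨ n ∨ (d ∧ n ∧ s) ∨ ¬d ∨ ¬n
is always true.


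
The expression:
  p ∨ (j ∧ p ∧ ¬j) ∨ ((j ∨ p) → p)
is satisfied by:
  {p: True, j: False}
  {j: False, p: False}
  {j: True, p: True}


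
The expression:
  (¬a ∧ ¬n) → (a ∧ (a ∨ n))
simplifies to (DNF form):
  a ∨ n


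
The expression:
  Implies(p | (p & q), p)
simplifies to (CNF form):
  True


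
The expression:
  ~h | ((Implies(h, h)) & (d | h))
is always true.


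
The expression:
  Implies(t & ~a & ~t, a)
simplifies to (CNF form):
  True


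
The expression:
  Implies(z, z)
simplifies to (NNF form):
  True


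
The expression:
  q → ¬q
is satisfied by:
  {q: False}


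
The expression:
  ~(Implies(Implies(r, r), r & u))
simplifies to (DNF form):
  ~r | ~u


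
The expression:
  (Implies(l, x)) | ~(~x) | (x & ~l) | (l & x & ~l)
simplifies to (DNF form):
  x | ~l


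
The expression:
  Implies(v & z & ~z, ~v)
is always true.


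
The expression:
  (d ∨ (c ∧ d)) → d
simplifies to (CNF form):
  True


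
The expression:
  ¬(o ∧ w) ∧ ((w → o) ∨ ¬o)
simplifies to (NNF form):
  ¬o ∨ ¬w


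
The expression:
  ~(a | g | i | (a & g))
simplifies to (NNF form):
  ~a & ~g & ~i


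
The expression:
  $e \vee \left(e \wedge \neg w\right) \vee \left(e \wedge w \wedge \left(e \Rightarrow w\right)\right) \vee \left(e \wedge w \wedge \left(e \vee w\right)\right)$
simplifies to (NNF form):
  $e$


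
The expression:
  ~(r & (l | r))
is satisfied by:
  {r: False}


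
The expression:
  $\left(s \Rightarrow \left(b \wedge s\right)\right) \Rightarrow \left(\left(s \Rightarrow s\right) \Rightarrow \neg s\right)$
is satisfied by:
  {s: False, b: False}
  {b: True, s: False}
  {s: True, b: False}


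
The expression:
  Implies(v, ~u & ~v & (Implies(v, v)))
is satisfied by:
  {v: False}


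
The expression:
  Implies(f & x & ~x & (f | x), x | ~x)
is always true.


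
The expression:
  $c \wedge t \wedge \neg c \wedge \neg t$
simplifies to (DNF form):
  $\text{False}$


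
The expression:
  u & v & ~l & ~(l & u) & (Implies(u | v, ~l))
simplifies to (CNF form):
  u & v & ~l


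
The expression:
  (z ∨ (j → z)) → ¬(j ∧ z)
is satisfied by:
  {z: False, j: False}
  {j: True, z: False}
  {z: True, j: False}


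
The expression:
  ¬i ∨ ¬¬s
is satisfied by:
  {s: True, i: False}
  {i: False, s: False}
  {i: True, s: True}


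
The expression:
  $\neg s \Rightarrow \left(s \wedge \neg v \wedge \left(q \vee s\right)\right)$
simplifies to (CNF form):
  $s$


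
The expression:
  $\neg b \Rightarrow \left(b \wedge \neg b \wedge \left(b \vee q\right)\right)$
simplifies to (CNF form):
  $b$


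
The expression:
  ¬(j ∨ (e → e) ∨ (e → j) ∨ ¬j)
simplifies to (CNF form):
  False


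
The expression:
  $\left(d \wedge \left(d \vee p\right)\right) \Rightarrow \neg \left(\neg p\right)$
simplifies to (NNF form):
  $p \vee \neg d$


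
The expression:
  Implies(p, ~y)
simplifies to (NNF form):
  ~p | ~y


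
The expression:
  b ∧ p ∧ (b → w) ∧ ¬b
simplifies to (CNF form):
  False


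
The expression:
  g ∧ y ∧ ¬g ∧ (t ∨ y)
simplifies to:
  False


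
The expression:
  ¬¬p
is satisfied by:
  {p: True}


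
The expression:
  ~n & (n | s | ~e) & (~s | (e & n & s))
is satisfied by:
  {n: False, e: False, s: False}


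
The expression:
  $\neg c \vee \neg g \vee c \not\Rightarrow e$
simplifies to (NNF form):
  $\neg c \vee \neg e \vee \neg g$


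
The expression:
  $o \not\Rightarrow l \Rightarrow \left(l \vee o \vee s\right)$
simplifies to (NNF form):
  $\text{True}$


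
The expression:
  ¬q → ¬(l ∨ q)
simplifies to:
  q ∨ ¬l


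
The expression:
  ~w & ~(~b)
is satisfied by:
  {b: True, w: False}


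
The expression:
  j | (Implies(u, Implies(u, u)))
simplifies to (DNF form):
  True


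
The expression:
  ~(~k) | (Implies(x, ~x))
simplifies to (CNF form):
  k | ~x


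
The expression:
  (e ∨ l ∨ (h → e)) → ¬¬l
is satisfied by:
  {l: True, h: True, e: False}
  {l: True, e: False, h: False}
  {l: True, h: True, e: True}
  {l: True, e: True, h: False}
  {h: True, e: False, l: False}


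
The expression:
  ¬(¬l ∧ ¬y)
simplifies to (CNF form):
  l ∨ y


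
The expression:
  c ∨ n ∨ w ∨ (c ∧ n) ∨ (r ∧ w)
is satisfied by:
  {n: True, c: True, w: True}
  {n: True, c: True, w: False}
  {n: True, w: True, c: False}
  {n: True, w: False, c: False}
  {c: True, w: True, n: False}
  {c: True, w: False, n: False}
  {w: True, c: False, n: False}


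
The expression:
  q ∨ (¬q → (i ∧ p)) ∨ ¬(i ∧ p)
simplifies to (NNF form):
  True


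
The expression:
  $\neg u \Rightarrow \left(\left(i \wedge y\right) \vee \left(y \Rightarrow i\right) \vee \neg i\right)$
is always true.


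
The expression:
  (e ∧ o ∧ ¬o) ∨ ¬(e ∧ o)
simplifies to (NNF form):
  ¬e ∨ ¬o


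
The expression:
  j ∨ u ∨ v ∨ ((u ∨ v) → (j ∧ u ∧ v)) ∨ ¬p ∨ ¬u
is always true.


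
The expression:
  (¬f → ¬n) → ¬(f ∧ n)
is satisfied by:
  {n: False, f: False}
  {f: True, n: False}
  {n: True, f: False}


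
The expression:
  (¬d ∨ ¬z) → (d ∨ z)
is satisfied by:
  {d: True, z: True}
  {d: True, z: False}
  {z: True, d: False}


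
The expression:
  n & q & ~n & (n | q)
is never true.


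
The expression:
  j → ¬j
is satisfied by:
  {j: False}


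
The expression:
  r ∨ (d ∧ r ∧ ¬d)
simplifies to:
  r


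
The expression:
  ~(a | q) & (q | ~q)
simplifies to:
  ~a & ~q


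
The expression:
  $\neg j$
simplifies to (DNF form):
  $\neg j$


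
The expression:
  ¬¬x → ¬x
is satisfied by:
  {x: False}


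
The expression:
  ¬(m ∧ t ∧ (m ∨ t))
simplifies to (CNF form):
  ¬m ∨ ¬t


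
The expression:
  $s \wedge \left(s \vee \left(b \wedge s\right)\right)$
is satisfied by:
  {s: True}


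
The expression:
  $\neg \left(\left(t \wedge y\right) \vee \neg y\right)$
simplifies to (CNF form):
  $y \wedge \neg t$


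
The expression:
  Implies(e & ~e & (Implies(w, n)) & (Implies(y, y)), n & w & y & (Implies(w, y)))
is always true.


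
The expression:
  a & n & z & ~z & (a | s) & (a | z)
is never true.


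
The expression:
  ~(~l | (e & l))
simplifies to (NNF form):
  l & ~e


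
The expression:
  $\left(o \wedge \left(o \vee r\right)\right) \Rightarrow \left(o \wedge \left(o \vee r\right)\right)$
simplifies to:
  $\text{True}$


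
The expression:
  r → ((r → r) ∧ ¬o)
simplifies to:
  ¬o ∨ ¬r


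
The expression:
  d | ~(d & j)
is always true.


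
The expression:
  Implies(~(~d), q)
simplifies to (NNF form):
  q | ~d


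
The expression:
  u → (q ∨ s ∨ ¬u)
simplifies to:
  q ∨ s ∨ ¬u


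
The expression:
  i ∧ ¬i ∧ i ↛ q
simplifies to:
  False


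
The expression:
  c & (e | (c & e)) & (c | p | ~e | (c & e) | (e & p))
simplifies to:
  c & e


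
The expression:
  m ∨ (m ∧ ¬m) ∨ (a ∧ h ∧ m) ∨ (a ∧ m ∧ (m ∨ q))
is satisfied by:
  {m: True}


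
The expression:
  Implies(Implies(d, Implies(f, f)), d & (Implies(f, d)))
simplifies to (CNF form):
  d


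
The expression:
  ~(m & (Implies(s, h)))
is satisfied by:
  {s: True, h: False, m: False}
  {h: False, m: False, s: False}
  {s: True, h: True, m: False}
  {h: True, s: False, m: False}
  {m: True, s: True, h: False}


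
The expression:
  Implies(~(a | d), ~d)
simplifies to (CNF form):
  True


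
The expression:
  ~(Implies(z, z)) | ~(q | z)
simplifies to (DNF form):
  ~q & ~z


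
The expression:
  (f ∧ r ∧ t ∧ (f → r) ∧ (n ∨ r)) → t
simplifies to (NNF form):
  True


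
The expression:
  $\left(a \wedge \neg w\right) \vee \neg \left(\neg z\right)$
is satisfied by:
  {z: True, a: True, w: False}
  {z: True, a: False, w: False}
  {z: True, w: True, a: True}
  {z: True, w: True, a: False}
  {a: True, w: False, z: False}


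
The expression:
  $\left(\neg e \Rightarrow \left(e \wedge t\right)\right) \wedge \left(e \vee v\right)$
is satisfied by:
  {e: True}


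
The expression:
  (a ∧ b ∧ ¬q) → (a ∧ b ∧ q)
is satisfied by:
  {q: True, a: False, b: False}
  {q: False, a: False, b: False}
  {b: True, q: True, a: False}
  {b: True, q: False, a: False}
  {a: True, q: True, b: False}
  {a: True, q: False, b: False}
  {a: True, b: True, q: True}


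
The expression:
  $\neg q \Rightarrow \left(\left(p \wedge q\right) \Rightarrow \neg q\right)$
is always true.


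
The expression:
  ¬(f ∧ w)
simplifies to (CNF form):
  ¬f ∨ ¬w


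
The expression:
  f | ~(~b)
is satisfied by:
  {b: True, f: True}
  {b: True, f: False}
  {f: True, b: False}


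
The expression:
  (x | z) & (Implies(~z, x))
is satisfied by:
  {x: True, z: True}
  {x: True, z: False}
  {z: True, x: False}


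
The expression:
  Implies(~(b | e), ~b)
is always true.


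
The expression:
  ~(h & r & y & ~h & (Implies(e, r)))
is always true.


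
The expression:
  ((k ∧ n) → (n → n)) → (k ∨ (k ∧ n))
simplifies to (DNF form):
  k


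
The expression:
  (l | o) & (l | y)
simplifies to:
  l | (o & y)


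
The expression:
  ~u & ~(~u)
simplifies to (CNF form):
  False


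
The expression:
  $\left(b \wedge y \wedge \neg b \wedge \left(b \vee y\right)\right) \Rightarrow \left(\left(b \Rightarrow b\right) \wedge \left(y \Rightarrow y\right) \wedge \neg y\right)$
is always true.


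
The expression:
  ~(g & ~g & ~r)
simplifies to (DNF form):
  True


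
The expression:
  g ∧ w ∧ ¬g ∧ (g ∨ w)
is never true.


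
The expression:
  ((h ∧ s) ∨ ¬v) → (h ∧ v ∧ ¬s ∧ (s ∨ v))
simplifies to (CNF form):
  v ∧ (¬h ∨ ¬s)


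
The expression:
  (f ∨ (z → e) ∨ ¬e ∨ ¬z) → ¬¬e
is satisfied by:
  {e: True}


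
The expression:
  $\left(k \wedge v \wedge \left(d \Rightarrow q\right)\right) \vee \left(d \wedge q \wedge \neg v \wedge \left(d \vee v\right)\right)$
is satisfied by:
  {d: True, q: True, k: True, v: False}
  {d: True, q: True, k: False, v: False}
  {v: True, q: True, k: True, d: False}
  {v: True, k: True, q: False, d: False}
  {d: True, v: True, q: True, k: True}


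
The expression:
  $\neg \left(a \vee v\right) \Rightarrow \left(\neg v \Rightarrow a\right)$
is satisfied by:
  {a: True, v: True}
  {a: True, v: False}
  {v: True, a: False}


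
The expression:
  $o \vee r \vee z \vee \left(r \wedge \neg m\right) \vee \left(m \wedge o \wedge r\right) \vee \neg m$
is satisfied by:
  {r: True, o: True, z: True, m: False}
  {r: True, o: True, m: False, z: False}
  {r: True, z: True, m: False, o: False}
  {r: True, m: False, z: False, o: False}
  {o: True, z: True, m: False, r: False}
  {o: True, m: False, z: False, r: False}
  {z: True, o: False, m: False, r: False}
  {o: False, m: False, z: False, r: False}
  {o: True, r: True, m: True, z: True}
  {o: True, r: True, m: True, z: False}
  {r: True, m: True, z: True, o: False}
  {r: True, m: True, o: False, z: False}
  {z: True, m: True, o: True, r: False}
  {m: True, o: True, r: False, z: False}
  {m: True, z: True, r: False, o: False}


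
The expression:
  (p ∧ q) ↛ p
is never true.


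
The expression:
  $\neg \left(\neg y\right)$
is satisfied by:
  {y: True}


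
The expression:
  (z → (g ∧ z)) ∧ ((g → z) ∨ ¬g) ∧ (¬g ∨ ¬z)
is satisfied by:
  {g: False, z: False}


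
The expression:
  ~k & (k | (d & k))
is never true.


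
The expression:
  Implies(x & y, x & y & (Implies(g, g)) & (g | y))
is always true.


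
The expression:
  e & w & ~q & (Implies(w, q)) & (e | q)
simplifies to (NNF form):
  False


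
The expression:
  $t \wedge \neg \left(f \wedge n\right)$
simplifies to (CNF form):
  $t \wedge \left(\neg f \vee \neg n\right)$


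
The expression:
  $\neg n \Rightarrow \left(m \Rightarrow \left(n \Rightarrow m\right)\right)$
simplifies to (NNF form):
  $\text{True}$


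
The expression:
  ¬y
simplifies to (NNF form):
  ¬y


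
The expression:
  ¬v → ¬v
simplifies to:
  True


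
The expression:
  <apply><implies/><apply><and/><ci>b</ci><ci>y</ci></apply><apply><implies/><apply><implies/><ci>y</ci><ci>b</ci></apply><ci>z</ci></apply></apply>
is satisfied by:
  {z: True, y: False, b: False}
  {z: False, y: False, b: False}
  {b: True, z: True, y: False}
  {b: True, z: False, y: False}
  {y: True, z: True, b: False}
  {y: True, z: False, b: False}
  {y: True, b: True, z: True}


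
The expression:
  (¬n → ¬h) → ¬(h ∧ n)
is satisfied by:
  {h: False, n: False}
  {n: True, h: False}
  {h: True, n: False}


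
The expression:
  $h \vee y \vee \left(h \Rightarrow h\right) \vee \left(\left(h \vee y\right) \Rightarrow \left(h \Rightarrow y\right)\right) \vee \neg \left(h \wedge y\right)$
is always true.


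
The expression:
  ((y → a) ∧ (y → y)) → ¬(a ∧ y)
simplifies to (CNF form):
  ¬a ∨ ¬y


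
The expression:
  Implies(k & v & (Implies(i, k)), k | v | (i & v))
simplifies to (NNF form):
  True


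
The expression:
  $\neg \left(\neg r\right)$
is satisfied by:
  {r: True}


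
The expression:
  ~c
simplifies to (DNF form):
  ~c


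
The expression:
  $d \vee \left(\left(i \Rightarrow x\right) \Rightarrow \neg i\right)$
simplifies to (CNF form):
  $d \vee \neg i \vee \neg x$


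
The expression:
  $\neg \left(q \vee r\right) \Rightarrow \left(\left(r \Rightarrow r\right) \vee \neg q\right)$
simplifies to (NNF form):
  $\text{True}$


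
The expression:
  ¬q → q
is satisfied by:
  {q: True}


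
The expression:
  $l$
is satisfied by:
  {l: True}


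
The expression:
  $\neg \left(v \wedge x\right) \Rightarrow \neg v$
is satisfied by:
  {x: True, v: False}
  {v: False, x: False}
  {v: True, x: True}


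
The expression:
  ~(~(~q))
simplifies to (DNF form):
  ~q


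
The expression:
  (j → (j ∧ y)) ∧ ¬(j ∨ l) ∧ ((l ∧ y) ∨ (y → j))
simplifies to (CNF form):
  ¬j ∧ ¬l ∧ ¬y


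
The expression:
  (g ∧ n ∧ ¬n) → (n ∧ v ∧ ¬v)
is always true.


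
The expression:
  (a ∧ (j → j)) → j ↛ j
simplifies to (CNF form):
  ¬a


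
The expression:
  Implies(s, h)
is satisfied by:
  {h: True, s: False}
  {s: False, h: False}
  {s: True, h: True}


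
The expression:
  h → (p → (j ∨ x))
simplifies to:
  j ∨ x ∨ ¬h ∨ ¬p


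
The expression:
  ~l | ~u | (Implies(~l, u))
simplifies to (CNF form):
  True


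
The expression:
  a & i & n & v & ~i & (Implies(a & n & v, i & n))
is never true.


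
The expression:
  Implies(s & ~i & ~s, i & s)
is always true.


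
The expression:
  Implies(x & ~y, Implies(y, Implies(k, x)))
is always true.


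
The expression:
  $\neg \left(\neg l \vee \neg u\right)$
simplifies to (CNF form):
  $l \wedge u$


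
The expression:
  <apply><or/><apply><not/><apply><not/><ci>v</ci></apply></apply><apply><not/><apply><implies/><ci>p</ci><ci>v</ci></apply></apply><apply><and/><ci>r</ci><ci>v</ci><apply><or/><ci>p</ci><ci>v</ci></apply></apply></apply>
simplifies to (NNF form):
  <apply><or/><ci>p</ci><ci>v</ci></apply>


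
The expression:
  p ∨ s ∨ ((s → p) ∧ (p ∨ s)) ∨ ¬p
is always true.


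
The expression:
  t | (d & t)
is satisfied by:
  {t: True}


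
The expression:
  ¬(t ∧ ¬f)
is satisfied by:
  {f: True, t: False}
  {t: False, f: False}
  {t: True, f: True}


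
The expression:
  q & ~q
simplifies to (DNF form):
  False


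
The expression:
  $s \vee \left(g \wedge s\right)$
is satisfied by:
  {s: True}


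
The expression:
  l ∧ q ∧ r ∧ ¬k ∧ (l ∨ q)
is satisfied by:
  {r: True, q: True, l: True, k: False}


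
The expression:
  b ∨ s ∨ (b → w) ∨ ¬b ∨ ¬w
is always true.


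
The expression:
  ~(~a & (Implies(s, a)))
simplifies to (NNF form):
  a | s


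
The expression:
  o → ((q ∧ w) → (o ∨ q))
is always true.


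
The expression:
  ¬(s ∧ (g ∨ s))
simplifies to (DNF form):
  ¬s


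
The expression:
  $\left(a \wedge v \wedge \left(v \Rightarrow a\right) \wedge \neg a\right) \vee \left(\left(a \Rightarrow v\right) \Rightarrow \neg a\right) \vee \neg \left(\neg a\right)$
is always true.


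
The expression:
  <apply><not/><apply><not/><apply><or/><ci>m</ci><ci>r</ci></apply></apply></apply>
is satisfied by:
  {r: True, m: True}
  {r: True, m: False}
  {m: True, r: False}


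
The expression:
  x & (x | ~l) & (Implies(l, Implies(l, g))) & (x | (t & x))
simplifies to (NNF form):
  x & (g | ~l)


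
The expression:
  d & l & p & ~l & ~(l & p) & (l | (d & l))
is never true.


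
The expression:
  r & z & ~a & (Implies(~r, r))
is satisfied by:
  {z: True, r: True, a: False}


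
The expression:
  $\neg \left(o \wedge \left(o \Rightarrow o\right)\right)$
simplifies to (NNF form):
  $\neg o$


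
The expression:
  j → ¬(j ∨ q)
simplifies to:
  ¬j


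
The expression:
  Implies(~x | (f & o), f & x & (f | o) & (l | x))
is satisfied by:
  {x: True}


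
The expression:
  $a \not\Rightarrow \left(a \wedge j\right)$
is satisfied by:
  {a: True, j: False}


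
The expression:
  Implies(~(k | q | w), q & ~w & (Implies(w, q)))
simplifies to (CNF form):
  k | q | w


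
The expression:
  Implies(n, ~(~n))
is always true.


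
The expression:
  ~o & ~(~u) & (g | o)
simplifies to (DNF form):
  g & u & ~o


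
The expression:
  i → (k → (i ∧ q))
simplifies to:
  q ∨ ¬i ∨ ¬k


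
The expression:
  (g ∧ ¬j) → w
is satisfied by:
  {w: True, j: True, g: False}
  {w: True, j: False, g: False}
  {j: True, w: False, g: False}
  {w: False, j: False, g: False}
  {g: True, w: True, j: True}
  {g: True, w: True, j: False}
  {g: True, j: True, w: False}


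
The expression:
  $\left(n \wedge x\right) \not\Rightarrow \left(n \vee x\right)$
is never true.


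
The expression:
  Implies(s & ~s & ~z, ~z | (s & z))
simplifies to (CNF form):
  True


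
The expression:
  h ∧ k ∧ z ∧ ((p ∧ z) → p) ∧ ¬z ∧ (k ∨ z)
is never true.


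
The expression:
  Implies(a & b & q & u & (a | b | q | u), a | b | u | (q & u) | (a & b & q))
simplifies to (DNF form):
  True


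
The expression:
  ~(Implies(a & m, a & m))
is never true.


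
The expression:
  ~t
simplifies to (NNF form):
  ~t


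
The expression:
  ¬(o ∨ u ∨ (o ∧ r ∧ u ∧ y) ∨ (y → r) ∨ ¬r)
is never true.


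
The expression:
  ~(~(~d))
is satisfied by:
  {d: False}


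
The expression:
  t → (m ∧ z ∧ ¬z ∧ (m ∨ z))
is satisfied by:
  {t: False}


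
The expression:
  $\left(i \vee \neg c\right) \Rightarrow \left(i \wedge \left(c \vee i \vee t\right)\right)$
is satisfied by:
  {i: True, c: True}
  {i: True, c: False}
  {c: True, i: False}


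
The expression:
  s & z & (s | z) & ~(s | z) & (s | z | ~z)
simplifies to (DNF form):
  False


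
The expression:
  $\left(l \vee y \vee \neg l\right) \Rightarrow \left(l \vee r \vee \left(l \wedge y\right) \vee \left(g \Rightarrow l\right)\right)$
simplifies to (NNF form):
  $l \vee r \vee \neg g$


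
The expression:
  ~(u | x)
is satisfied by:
  {x: False, u: False}


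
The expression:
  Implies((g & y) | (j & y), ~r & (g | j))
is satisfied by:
  {j: False, g: False, y: False, r: False}
  {g: True, r: False, j: False, y: False}
  {j: True, r: False, g: False, y: False}
  {g: True, j: True, r: False, y: False}
  {r: True, j: False, g: False, y: False}
  {r: True, g: True, j: False, y: False}
  {r: True, j: True, g: False, y: False}
  {r: True, g: True, j: True, y: False}
  {y: True, r: False, j: False, g: False}
  {y: True, g: True, r: False, j: False}
  {y: True, j: True, r: False, g: False}
  {y: True, g: True, j: True, r: False}
  {y: True, r: True, j: False, g: False}


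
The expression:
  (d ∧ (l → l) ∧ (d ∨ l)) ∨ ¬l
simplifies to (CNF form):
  d ∨ ¬l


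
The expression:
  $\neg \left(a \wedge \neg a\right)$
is always true.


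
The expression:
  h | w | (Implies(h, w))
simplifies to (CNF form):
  True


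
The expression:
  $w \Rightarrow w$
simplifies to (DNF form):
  $\text{True}$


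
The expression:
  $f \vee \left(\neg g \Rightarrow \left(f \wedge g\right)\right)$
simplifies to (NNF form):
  $f \vee g$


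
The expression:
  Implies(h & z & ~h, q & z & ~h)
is always true.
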